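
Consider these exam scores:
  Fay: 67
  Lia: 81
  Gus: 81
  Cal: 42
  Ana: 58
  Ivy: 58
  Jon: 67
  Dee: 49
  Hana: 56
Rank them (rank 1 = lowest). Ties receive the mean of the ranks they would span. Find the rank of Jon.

Sorted (ascending): 42, 49, 56, 58, 58, 67, 67, 81, 81
The 2 values of 58 occupy positions 4–5 → average rank (4+5)/2 = 4.5.
The 2 values of 67 occupy positions 6–7 → average rank (6+7)/2 = 6.5.
The 2 values of 81 occupy positions 8–9 → average rank (8+9)/2 = 8.5.
Jon has value 67 → rank 6.5.

6.5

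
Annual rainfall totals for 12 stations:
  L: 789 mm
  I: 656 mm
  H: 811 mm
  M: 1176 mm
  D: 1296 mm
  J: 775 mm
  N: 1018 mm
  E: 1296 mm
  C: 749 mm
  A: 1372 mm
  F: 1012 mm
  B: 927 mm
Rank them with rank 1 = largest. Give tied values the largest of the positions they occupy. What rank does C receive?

11

Sorted (descending): 1372, 1296, 1296, 1176, 1018, 1012, 927, 811, 789, 775, 749, 656
The 2 values of 1296 occupy positions 2–3 → each gets rank 3.
C has value 749 mm → rank 11.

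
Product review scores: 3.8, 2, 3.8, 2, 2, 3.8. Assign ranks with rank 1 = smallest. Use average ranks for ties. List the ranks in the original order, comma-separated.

5, 2, 5, 2, 2, 5

Sorted (ascending): 2, 2, 2, 3.8, 3.8, 3.8
The 3 values of 2 occupy positions 1–3 → average rank 2.
The 3 values of 3.8 occupy positions 4–6 → average rank 5.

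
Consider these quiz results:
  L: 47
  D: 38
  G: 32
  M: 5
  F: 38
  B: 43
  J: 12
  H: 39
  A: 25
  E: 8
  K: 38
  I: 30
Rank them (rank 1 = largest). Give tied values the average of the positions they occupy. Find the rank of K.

Sorted (descending): 47, 43, 39, 38, 38, 38, 32, 30, 25, 12, 8, 5
The 3 values of 38 occupy positions 4–6 → average rank 5.
K has value 38 → rank 5.

5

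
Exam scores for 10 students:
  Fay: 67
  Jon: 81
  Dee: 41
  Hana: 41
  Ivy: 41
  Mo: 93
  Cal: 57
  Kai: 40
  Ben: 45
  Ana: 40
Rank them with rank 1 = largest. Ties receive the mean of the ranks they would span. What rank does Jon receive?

Sorted (descending): 93, 81, 67, 57, 45, 41, 41, 41, 40, 40
The 3 values of 41 occupy positions 6–8 → average rank 7.
The 2 values of 40 occupy positions 9–10 → average rank (9+10)/2 = 9.5.
Jon has value 81 → rank 2.

2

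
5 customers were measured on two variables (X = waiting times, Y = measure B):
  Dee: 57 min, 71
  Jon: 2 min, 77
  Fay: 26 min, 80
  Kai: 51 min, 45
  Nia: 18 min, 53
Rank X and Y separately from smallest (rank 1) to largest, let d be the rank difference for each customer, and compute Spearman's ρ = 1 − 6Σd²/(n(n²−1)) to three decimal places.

-0.300

Ranks of variable 1: 5, 1, 3, 4, 2
Ranks of variable 2: 3, 4, 5, 1, 2
d = r₁ − r₂: 2, -3, -2, 3, 0
d²: 4, 9, 4, 9, 0; Σd² = 26
ρ = 1 − 6·26/(5·24) = 1 − 156/120 = -0.300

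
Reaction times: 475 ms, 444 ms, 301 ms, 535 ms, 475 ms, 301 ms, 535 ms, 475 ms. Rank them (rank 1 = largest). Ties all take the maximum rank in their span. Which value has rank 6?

Sorted (descending): 535, 535, 475, 475, 475, 444, 301, 301
The 2 values of 535 occupy positions 1–2 → each gets rank 2.
The 3 values of 475 occupy positions 3–5 → each gets rank 5.
The 2 values of 301 occupy positions 7–8 → each gets rank 8.
Rank 6 → value 444.

444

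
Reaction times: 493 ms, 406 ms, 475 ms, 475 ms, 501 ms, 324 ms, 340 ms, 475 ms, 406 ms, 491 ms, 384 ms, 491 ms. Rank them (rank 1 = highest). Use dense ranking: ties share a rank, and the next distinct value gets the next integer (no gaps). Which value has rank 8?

324

Sorted (descending): 501, 493, 491, 491, 475, 475, 475, 406, 406, 384, 340, 324
The 2 values of 491 share dense rank 3.
The 3 values of 475 share dense rank 4.
The 2 values of 406 share dense rank 5.
Remaining distinct values take the next consecutive integers.
Rank 8 → value 324.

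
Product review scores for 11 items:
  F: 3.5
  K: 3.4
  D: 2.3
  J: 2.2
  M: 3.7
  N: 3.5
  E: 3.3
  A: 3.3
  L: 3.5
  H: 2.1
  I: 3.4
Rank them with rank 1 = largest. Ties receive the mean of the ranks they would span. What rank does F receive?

3

Sorted (descending): 3.7, 3.5, 3.5, 3.5, 3.4, 3.4, 3.3, 3.3, 2.3, 2.2, 2.1
The 3 values of 3.5 occupy positions 2–4 → average rank 3.
The 2 values of 3.4 occupy positions 5–6 → average rank (5+6)/2 = 5.5.
The 2 values of 3.3 occupy positions 7–8 → average rank (7+8)/2 = 7.5.
F has value 3.5 → rank 3.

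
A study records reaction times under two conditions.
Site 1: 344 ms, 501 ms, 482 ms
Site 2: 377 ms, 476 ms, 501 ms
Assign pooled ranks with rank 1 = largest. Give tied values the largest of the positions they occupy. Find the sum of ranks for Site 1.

Sorted (descending): 501, 501, 482, 476, 377, 344
The 2 values of 501 occupy positions 1–2 → each gets rank 2.
Site 1 values → pooled ranks: 344→6, 501→2, 482→3
Rank sum = 6 + 2 + 3 = 11

11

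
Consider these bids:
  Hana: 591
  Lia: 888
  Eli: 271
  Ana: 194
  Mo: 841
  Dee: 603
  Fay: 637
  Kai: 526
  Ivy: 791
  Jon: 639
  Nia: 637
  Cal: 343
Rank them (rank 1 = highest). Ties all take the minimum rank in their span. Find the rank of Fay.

5

Sorted (descending): 888, 841, 791, 639, 637, 637, 603, 591, 526, 343, 271, 194
The 2 values of 637 occupy positions 5–6 → each gets rank 5.
Fay has value 637 → rank 5.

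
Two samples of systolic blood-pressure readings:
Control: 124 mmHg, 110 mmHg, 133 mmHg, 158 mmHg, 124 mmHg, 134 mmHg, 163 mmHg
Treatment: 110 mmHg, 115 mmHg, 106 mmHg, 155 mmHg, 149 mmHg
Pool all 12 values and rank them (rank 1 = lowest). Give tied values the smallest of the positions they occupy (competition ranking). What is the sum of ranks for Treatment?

26

Sorted (ascending): 106, 110, 110, 115, 124, 124, 133, 134, 149, 155, 158, 163
The 2 values of 110 occupy positions 2–3 → each gets rank 2.
The 2 values of 124 occupy positions 5–6 → each gets rank 5.
Treatment values → pooled ranks: 110→2, 115→4, 106→1, 155→10, 149→9
Rank sum = 2 + 4 + 1 + 10 + 9 = 26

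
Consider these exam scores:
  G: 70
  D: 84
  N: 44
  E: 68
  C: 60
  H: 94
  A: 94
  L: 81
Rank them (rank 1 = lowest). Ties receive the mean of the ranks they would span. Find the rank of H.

7.5

Sorted (ascending): 44, 60, 68, 70, 81, 84, 94, 94
The 2 values of 94 occupy positions 7–8 → average rank (7+8)/2 = 7.5.
H has value 94 → rank 7.5.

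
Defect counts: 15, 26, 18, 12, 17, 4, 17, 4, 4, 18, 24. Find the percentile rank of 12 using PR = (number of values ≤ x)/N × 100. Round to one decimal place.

N = 11.
Strictly below 12: 3. Equal to 12: 1.
PR = 4/11 × 100 = 36.4

36.4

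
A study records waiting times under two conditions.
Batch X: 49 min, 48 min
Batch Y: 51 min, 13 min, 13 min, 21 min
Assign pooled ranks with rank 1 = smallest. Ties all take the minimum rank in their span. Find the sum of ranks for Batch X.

Sorted (ascending): 13, 13, 21, 48, 49, 51
The 2 values of 13 occupy positions 1–2 → each gets rank 1.
Batch X values → pooled ranks: 49→5, 48→4
Rank sum = 5 + 4 = 9

9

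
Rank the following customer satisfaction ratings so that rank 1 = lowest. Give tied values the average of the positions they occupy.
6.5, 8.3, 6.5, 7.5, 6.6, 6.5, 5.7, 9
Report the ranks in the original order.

Sorted (ascending): 5.7, 6.5, 6.5, 6.5, 6.6, 7.5, 8.3, 9
The 3 values of 6.5 occupy positions 2–4 → average rank 3.

3, 7, 3, 6, 5, 3, 1, 8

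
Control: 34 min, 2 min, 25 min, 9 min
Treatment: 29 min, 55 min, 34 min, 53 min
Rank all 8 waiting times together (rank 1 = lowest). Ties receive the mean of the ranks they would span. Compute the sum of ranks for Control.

11.5

Sorted (ascending): 2, 9, 25, 29, 34, 34, 53, 55
The 2 values of 34 occupy positions 5–6 → average rank (5+6)/2 = 5.5.
Control values → pooled ranks: 34→5.5, 2→1, 25→3, 9→2
Rank sum = 5.5 + 1 + 3 + 2 = 11.5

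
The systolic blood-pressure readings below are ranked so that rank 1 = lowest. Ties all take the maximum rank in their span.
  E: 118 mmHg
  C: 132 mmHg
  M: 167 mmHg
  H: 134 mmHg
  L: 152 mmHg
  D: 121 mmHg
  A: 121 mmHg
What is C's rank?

Sorted (ascending): 118, 121, 121, 132, 134, 152, 167
The 2 values of 121 occupy positions 2–3 → each gets rank 3.
C has value 132 mmHg → rank 4.

4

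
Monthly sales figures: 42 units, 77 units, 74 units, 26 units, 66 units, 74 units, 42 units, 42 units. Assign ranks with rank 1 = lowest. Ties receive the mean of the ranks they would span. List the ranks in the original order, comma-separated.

3, 8, 6.5, 1, 5, 6.5, 3, 3

Sorted (ascending): 26, 42, 42, 42, 66, 74, 74, 77
The 3 values of 42 occupy positions 2–4 → average rank 3.
The 2 values of 74 occupy positions 6–7 → average rank (6+7)/2 = 6.5.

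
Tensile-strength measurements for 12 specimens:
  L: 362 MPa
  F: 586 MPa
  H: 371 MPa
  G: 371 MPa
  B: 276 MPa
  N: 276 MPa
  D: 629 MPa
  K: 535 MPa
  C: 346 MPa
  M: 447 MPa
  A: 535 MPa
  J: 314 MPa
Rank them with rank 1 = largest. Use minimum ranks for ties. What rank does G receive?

Sorted (descending): 629, 586, 535, 535, 447, 371, 371, 362, 346, 314, 276, 276
The 2 values of 535 occupy positions 3–4 → each gets rank 3.
The 2 values of 371 occupy positions 6–7 → each gets rank 6.
The 2 values of 276 occupy positions 11–12 → each gets rank 11.
G has value 371 MPa → rank 6.

6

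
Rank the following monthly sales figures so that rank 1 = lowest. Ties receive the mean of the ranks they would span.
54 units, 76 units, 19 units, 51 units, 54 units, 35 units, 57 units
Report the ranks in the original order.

Sorted (ascending): 19, 35, 51, 54, 54, 57, 76
The 2 values of 54 occupy positions 4–5 → average rank (4+5)/2 = 4.5.

4.5, 7, 1, 3, 4.5, 2, 6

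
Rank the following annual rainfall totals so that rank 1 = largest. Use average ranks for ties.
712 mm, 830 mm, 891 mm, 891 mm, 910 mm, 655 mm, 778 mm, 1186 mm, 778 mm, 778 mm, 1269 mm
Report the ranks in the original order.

Sorted (descending): 1269, 1186, 910, 891, 891, 830, 778, 778, 778, 712, 655
The 2 values of 891 occupy positions 4–5 → average rank (4+5)/2 = 4.5.
The 3 values of 778 occupy positions 7–9 → average rank 8.

10, 6, 4.5, 4.5, 3, 11, 8, 2, 8, 8, 1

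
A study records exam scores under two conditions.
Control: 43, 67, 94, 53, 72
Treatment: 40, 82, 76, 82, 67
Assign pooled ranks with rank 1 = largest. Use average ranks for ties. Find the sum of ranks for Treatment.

25.5

Sorted (descending): 94, 82, 82, 76, 72, 67, 67, 53, 43, 40
The 2 values of 82 occupy positions 2–3 → average rank (2+3)/2 = 2.5.
The 2 values of 67 occupy positions 6–7 → average rank (6+7)/2 = 6.5.
Treatment values → pooled ranks: 40→10, 82→2.5, 76→4, 82→2.5, 67→6.5
Rank sum = 10 + 2.5 + 4 + 2.5 + 6.5 = 25.5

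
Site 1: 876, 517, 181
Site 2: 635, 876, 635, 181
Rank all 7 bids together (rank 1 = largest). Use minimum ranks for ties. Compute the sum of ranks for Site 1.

Sorted (descending): 876, 876, 635, 635, 517, 181, 181
The 2 values of 876 occupy positions 1–2 → each gets rank 1.
The 2 values of 635 occupy positions 3–4 → each gets rank 3.
The 2 values of 181 occupy positions 6–7 → each gets rank 6.
Site 1 values → pooled ranks: 876→1, 517→5, 181→6
Rank sum = 1 + 5 + 6 = 12

12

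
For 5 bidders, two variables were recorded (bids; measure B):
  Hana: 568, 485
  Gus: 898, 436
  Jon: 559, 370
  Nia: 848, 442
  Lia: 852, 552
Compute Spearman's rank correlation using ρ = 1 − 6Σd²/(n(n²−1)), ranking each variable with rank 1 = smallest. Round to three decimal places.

Ranks of variable 1: 2, 5, 1, 3, 4
Ranks of variable 2: 4, 2, 1, 3, 5
d = r₁ − r₂: -2, 3, 0, 0, -1
d²: 4, 9, 0, 0, 1; Σd² = 14
ρ = 1 − 6·14/(5·24) = 1 − 84/120 = 0.300

0.300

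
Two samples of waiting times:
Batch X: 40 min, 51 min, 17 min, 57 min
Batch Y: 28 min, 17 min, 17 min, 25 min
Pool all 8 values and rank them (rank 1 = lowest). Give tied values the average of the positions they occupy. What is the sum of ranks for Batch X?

Sorted (ascending): 17, 17, 17, 25, 28, 40, 51, 57
The 3 values of 17 occupy positions 1–3 → average rank 2.
Batch X values → pooled ranks: 40→6, 51→7, 17→2, 57→8
Rank sum = 6 + 7 + 2 + 8 = 23

23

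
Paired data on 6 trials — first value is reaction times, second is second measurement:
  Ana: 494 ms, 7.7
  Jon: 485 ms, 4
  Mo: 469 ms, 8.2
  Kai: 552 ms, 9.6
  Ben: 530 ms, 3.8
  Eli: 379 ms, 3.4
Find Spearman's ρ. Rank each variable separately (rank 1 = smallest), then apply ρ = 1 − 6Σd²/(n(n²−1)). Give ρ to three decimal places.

Ranks of variable 1: 4, 3, 2, 6, 5, 1
Ranks of variable 2: 4, 3, 5, 6, 2, 1
d = r₁ − r₂: 0, 0, -3, 0, 3, 0
d²: 0, 0, 9, 0, 9, 0; Σd² = 18
ρ = 1 − 6·18/(6·35) = 1 − 108/210 = 0.486

0.486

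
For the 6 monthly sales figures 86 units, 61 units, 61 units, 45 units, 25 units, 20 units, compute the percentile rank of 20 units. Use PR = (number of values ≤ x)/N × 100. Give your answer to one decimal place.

16.7

N = 6.
Strictly below 20: 0. Equal to 20: 1.
PR = 1/6 × 100 = 16.7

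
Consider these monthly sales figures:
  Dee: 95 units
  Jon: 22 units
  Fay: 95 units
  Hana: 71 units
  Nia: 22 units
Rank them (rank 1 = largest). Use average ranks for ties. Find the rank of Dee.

Sorted (descending): 95, 95, 71, 22, 22
The 2 values of 95 occupy positions 1–2 → average rank (1+2)/2 = 1.5.
The 2 values of 22 occupy positions 4–5 → average rank (4+5)/2 = 4.5.
Dee has value 95 units → rank 1.5.

1.5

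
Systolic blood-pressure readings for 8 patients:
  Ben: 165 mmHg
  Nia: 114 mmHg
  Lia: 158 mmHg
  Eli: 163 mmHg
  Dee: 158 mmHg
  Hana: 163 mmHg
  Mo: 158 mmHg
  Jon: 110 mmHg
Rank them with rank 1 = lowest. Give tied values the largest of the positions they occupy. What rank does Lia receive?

5

Sorted (ascending): 110, 114, 158, 158, 158, 163, 163, 165
The 3 values of 158 occupy positions 3–5 → each gets rank 5.
The 2 values of 163 occupy positions 6–7 → each gets rank 7.
Lia has value 158 mmHg → rank 5.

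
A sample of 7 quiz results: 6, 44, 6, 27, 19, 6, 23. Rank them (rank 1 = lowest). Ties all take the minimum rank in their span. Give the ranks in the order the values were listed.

Sorted (ascending): 6, 6, 6, 19, 23, 27, 44
The 3 values of 6 occupy positions 1–3 → each gets rank 1.

1, 7, 1, 6, 4, 1, 5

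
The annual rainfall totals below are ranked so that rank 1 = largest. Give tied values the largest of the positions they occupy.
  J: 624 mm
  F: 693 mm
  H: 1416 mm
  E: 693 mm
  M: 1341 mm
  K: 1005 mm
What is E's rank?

Sorted (descending): 1416, 1341, 1005, 693, 693, 624
The 2 values of 693 occupy positions 4–5 → each gets rank 5.
E has value 693 mm → rank 5.

5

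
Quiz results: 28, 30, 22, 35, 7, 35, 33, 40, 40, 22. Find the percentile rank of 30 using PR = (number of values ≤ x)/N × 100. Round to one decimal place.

N = 10.
Strictly below 30: 4. Equal to 30: 1.
PR = 5/10 × 100 = 50.0

50.0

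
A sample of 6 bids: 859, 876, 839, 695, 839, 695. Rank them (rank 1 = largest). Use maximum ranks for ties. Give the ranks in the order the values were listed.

2, 1, 4, 6, 4, 6

Sorted (descending): 876, 859, 839, 839, 695, 695
The 2 values of 839 occupy positions 3–4 → each gets rank 4.
The 2 values of 695 occupy positions 5–6 → each gets rank 6.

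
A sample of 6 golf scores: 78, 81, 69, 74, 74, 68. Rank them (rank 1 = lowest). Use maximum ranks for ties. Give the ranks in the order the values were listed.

5, 6, 2, 4, 4, 1

Sorted (ascending): 68, 69, 74, 74, 78, 81
The 2 values of 74 occupy positions 3–4 → each gets rank 4.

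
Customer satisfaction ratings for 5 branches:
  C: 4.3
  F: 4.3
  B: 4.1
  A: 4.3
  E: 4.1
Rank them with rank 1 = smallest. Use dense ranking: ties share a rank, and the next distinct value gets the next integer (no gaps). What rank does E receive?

Sorted (ascending): 4.1, 4.1, 4.3, 4.3, 4.3
The 2 values of 4.1 share dense rank 1.
The 3 values of 4.3 share dense rank 2.
E has value 4.1 → rank 1.

1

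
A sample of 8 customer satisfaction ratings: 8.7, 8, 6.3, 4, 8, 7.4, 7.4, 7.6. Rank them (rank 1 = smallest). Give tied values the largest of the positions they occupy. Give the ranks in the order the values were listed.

Sorted (ascending): 4, 6.3, 7.4, 7.4, 7.6, 8, 8, 8.7
The 2 values of 7.4 occupy positions 3–4 → each gets rank 4.
The 2 values of 8 occupy positions 6–7 → each gets rank 7.

8, 7, 2, 1, 7, 4, 4, 5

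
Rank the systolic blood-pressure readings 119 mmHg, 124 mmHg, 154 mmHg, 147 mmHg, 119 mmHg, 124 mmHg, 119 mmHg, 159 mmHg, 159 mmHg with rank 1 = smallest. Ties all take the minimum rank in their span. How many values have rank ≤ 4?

Sorted (ascending): 119, 119, 119, 124, 124, 147, 154, 159, 159
The 3 values of 119 occupy positions 1–3 → each gets rank 1.
The 2 values of 124 occupy positions 4–5 → each gets rank 4.
The 2 values of 159 occupy positions 8–9 → each gets rank 8.
Ranks ≤ 4: {1, 1, 1, 4, 4} → 5 values.

5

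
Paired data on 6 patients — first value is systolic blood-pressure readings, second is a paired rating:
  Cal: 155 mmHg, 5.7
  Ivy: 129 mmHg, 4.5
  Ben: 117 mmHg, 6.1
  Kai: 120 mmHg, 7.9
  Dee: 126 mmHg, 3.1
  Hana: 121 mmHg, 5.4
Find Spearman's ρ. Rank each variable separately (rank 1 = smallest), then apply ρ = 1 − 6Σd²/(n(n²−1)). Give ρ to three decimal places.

-0.543

Ranks of variable 1: 6, 5, 1, 2, 4, 3
Ranks of variable 2: 4, 2, 5, 6, 1, 3
d = r₁ − r₂: 2, 3, -4, -4, 3, 0
d²: 4, 9, 16, 16, 9, 0; Σd² = 54
ρ = 1 − 6·54/(6·35) = 1 − 324/210 = -0.543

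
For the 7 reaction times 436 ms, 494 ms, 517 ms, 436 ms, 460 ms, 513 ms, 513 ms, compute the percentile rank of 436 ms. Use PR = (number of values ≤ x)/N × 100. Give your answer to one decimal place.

28.6

N = 7.
Strictly below 436: 0. Equal to 436: 2.
PR = 2/7 × 100 = 28.6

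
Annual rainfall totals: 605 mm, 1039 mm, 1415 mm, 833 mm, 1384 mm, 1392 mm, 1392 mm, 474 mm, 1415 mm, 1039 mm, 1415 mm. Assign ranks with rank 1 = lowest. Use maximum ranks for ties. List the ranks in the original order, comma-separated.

Sorted (ascending): 474, 605, 833, 1039, 1039, 1384, 1392, 1392, 1415, 1415, 1415
The 2 values of 1039 occupy positions 4–5 → each gets rank 5.
The 2 values of 1392 occupy positions 7–8 → each gets rank 8.
The 3 values of 1415 occupy positions 9–11 → each gets rank 11.

2, 5, 11, 3, 6, 8, 8, 1, 11, 5, 11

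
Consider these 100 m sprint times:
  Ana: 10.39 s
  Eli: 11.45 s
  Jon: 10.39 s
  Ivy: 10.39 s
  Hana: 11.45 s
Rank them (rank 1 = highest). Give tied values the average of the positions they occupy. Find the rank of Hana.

Sorted (descending): 11.45, 11.45, 10.39, 10.39, 10.39
The 2 values of 11.45 occupy positions 1–2 → average rank (1+2)/2 = 1.5.
The 3 values of 10.39 occupy positions 3–5 → average rank 4.
Hana has value 11.45 s → rank 1.5.

1.5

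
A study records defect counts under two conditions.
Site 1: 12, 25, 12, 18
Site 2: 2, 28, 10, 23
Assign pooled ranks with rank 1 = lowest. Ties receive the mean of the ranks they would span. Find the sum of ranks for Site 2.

Sorted (ascending): 2, 10, 12, 12, 18, 23, 25, 28
The 2 values of 12 occupy positions 3–4 → average rank (3+4)/2 = 3.5.
Site 2 values → pooled ranks: 2→1, 28→8, 10→2, 23→6
Rank sum = 1 + 8 + 2 + 6 = 17

17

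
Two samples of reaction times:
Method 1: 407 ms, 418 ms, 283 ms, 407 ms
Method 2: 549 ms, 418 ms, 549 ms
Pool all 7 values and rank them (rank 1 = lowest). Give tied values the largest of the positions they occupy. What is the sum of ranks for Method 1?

Sorted (ascending): 283, 407, 407, 418, 418, 549, 549
The 2 values of 407 occupy positions 2–3 → each gets rank 3.
The 2 values of 418 occupy positions 4–5 → each gets rank 5.
The 2 values of 549 occupy positions 6–7 → each gets rank 7.
Method 1 values → pooled ranks: 407→3, 418→5, 283→1, 407→3
Rank sum = 3 + 5 + 1 + 3 = 12

12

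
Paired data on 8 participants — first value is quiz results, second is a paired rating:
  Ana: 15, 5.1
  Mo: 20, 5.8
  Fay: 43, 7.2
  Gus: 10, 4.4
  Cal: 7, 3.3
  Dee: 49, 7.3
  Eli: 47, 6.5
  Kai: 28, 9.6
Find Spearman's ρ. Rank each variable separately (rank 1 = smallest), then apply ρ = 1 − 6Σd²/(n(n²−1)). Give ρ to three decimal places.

Ranks of variable 1: 3, 4, 6, 2, 1, 8, 7, 5
Ranks of variable 2: 3, 4, 6, 2, 1, 7, 5, 8
d = r₁ − r₂: 0, 0, 0, 0, 0, 1, 2, -3
d²: 0, 0, 0, 0, 0, 1, 4, 9; Σd² = 14
ρ = 1 − 6·14/(8·63) = 1 − 84/504 = 0.833

0.833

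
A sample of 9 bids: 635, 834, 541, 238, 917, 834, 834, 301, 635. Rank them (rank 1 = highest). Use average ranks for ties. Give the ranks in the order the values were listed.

5.5, 3, 7, 9, 1, 3, 3, 8, 5.5

Sorted (descending): 917, 834, 834, 834, 635, 635, 541, 301, 238
The 3 values of 834 occupy positions 2–4 → average rank 3.
The 2 values of 635 occupy positions 5–6 → average rank (5+6)/2 = 5.5.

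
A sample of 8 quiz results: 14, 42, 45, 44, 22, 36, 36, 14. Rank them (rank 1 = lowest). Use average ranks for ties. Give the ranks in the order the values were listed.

1.5, 6, 8, 7, 3, 4.5, 4.5, 1.5

Sorted (ascending): 14, 14, 22, 36, 36, 42, 44, 45
The 2 values of 14 occupy positions 1–2 → average rank (1+2)/2 = 1.5.
The 2 values of 36 occupy positions 4–5 → average rank (4+5)/2 = 4.5.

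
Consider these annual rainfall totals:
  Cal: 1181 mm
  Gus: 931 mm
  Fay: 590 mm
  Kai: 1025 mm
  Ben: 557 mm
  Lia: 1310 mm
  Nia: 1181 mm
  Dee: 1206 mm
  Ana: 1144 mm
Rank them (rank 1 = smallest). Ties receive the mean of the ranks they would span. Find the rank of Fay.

2

Sorted (ascending): 557, 590, 931, 1025, 1144, 1181, 1181, 1206, 1310
The 2 values of 1181 occupy positions 6–7 → average rank (6+7)/2 = 6.5.
Fay has value 590 mm → rank 2.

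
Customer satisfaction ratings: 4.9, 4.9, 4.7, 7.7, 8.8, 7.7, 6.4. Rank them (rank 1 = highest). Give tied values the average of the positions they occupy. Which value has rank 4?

6.4

Sorted (descending): 8.8, 7.7, 7.7, 6.4, 4.9, 4.9, 4.7
The 2 values of 7.7 occupy positions 2–3 → average rank (2+3)/2 = 2.5.
The 2 values of 4.9 occupy positions 5–6 → average rank (5+6)/2 = 5.5.
Rank 4 → value 6.4.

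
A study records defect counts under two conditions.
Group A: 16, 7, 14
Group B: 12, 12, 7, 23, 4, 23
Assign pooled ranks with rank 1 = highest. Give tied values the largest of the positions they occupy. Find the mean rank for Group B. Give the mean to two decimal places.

Sorted (descending): 23, 23, 16, 14, 12, 12, 7, 7, 4
The 2 values of 23 occupy positions 1–2 → each gets rank 2.
The 2 values of 12 occupy positions 5–6 → each gets rank 6.
The 2 values of 7 occupy positions 7–8 → each gets rank 8.
Group B values → pooled ranks: 12→6, 12→6, 7→8, 23→2, 4→9, 23→2
Mean rank = (6 + 6 + 8 + 2 + 9 + 2) / 6 = 5.50

5.50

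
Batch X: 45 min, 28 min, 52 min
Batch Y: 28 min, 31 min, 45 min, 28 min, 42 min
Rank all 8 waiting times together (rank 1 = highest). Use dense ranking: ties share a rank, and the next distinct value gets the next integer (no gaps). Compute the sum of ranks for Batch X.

Sorted (descending): 52, 45, 45, 42, 31, 28, 28, 28
The 2 values of 45 share dense rank 2.
The 3 values of 28 share dense rank 5.
Remaining distinct values take the next consecutive integers.
Batch X values → pooled ranks: 45→2, 28→5, 52→1
Rank sum = 2 + 5 + 1 = 8

8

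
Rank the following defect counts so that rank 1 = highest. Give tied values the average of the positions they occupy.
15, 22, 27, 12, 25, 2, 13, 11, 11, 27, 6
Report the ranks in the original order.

Sorted (descending): 27, 27, 25, 22, 15, 13, 12, 11, 11, 6, 2
The 2 values of 27 occupy positions 1–2 → average rank (1+2)/2 = 1.5.
The 2 values of 11 occupy positions 8–9 → average rank (8+9)/2 = 8.5.

5, 4, 1.5, 7, 3, 11, 6, 8.5, 8.5, 1.5, 10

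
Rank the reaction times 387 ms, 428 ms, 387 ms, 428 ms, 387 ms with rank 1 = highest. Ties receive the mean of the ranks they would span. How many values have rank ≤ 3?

Sorted (descending): 428, 428, 387, 387, 387
The 2 values of 428 occupy positions 1–2 → average rank (1+2)/2 = 1.5.
The 3 values of 387 occupy positions 3–5 → average rank 4.
Ranks ≤ 3: {1.5, 1.5} → 2 values.

2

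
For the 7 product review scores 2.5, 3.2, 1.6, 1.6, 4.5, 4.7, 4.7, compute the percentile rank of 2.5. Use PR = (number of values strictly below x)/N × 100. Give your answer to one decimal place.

28.6

N = 7.
Strictly below 2.5: 2. Equal to 2.5: 1.
PR = 2/7 × 100 = 28.6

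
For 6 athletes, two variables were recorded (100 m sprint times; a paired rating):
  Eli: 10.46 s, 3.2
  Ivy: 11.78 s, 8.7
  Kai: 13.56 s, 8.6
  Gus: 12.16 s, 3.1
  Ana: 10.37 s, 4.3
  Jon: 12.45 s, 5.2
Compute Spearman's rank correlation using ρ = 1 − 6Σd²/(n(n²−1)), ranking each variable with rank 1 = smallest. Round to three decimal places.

Ranks of variable 1: 2, 3, 6, 4, 1, 5
Ranks of variable 2: 2, 6, 5, 1, 3, 4
d = r₁ − r₂: 0, -3, 1, 3, -2, 1
d²: 0, 9, 1, 9, 4, 1; Σd² = 24
ρ = 1 − 6·24/(6·35) = 1 − 144/210 = 0.314

0.314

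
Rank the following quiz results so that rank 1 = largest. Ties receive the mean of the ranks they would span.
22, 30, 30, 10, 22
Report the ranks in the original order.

Sorted (descending): 30, 30, 22, 22, 10
The 2 values of 30 occupy positions 1–2 → average rank (1+2)/2 = 1.5.
The 2 values of 22 occupy positions 3–4 → average rank (3+4)/2 = 3.5.

3.5, 1.5, 1.5, 5, 3.5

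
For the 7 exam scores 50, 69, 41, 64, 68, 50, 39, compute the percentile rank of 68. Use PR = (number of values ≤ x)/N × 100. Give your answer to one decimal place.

85.7

N = 7.
Strictly below 68: 5. Equal to 68: 1.
PR = 6/7 × 100 = 85.7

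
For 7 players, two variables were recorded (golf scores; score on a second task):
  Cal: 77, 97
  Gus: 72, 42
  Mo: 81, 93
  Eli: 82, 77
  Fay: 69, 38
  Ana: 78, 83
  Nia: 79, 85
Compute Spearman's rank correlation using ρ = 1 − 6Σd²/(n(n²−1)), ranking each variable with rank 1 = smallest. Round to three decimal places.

Ranks of variable 1: 3, 2, 6, 7, 1, 4, 5
Ranks of variable 2: 7, 2, 6, 3, 1, 4, 5
d = r₁ − r₂: -4, 0, 0, 4, 0, 0, 0
d²: 16, 0, 0, 16, 0, 0, 0; Σd² = 32
ρ = 1 − 6·32/(7·48) = 1 − 192/336 = 0.429

0.429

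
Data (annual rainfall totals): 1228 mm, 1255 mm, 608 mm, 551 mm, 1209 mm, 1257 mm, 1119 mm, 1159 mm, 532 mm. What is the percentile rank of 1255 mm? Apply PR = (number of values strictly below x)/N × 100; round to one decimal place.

77.8

N = 9.
Strictly below 1255: 7. Equal to 1255: 1.
PR = 7/9 × 100 = 77.8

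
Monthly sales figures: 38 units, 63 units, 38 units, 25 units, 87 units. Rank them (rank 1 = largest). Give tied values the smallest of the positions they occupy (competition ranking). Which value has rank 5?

25

Sorted (descending): 87, 63, 38, 38, 25
The 2 values of 38 occupy positions 3–4 → each gets rank 3.
Rank 5 → value 25.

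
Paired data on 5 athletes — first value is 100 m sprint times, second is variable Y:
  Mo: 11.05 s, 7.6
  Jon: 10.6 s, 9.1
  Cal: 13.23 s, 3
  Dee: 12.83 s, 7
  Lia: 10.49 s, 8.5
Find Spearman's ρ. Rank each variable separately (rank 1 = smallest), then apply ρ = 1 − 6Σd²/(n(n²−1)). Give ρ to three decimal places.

-0.900

Ranks of variable 1: 3, 2, 5, 4, 1
Ranks of variable 2: 3, 5, 1, 2, 4
d = r₁ − r₂: 0, -3, 4, 2, -3
d²: 0, 9, 16, 4, 9; Σd² = 38
ρ = 1 − 6·38/(5·24) = 1 − 228/120 = -0.900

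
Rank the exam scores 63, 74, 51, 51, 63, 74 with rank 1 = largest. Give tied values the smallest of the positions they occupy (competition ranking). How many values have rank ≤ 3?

4

Sorted (descending): 74, 74, 63, 63, 51, 51
The 2 values of 74 occupy positions 1–2 → each gets rank 1.
The 2 values of 63 occupy positions 3–4 → each gets rank 3.
The 2 values of 51 occupy positions 5–6 → each gets rank 5.
Ranks ≤ 3: {1, 1, 3, 3} → 4 values.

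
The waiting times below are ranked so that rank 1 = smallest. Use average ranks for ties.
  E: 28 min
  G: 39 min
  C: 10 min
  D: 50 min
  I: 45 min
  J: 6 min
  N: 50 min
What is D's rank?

Sorted (ascending): 6, 10, 28, 39, 45, 50, 50
The 2 values of 50 occupy positions 6–7 → average rank (6+7)/2 = 6.5.
D has value 50 min → rank 6.5.

6.5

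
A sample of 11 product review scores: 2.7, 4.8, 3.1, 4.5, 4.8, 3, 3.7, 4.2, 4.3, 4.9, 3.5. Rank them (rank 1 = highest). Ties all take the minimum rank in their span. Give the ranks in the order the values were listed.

11, 2, 9, 4, 2, 10, 7, 6, 5, 1, 8

Sorted (descending): 4.9, 4.8, 4.8, 4.5, 4.3, 4.2, 3.7, 3.5, 3.1, 3, 2.7
The 2 values of 4.8 occupy positions 2–3 → each gets rank 2.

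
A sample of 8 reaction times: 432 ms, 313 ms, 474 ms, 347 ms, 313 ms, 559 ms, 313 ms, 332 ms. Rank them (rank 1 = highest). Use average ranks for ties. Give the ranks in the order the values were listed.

3, 7, 2, 4, 7, 1, 7, 5

Sorted (descending): 559, 474, 432, 347, 332, 313, 313, 313
The 3 values of 313 occupy positions 6–8 → average rank 7.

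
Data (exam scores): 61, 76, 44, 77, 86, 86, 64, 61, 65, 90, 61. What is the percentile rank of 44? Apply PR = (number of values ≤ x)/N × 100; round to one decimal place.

N = 11.
Strictly below 44: 0. Equal to 44: 1.
PR = 1/11 × 100 = 9.1

9.1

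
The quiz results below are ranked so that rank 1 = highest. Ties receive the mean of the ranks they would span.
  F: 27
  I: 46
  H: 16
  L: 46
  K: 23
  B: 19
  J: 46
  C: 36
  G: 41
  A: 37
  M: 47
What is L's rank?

Sorted (descending): 47, 46, 46, 46, 41, 37, 36, 27, 23, 19, 16
The 3 values of 46 occupy positions 2–4 → average rank 3.
L has value 46 → rank 3.

3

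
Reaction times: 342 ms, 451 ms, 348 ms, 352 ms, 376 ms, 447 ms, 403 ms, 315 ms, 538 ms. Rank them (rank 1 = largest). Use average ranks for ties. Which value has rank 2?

Sorted (descending): 538, 451, 447, 403, 376, 352, 348, 342, 315
No ties — each value takes its position as its rank.
Rank 2 → value 451.

451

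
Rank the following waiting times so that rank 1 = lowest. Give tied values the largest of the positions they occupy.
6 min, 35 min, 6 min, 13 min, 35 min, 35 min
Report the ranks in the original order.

Sorted (ascending): 6, 6, 13, 35, 35, 35
The 2 values of 6 occupy positions 1–2 → each gets rank 2.
The 3 values of 35 occupy positions 4–6 → each gets rank 6.

2, 6, 2, 3, 6, 6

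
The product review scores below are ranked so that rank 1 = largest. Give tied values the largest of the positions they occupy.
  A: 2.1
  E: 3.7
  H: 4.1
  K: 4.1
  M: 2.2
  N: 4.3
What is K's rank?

3

Sorted (descending): 4.3, 4.1, 4.1, 3.7, 2.2, 2.1
The 2 values of 4.1 occupy positions 2–3 → each gets rank 3.
K has value 4.1 → rank 3.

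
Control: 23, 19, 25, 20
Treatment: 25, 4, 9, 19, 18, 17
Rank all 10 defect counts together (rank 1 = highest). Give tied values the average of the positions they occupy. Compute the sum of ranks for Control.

Sorted (descending): 25, 25, 23, 20, 19, 19, 18, 17, 9, 4
The 2 values of 25 occupy positions 1–2 → average rank (1+2)/2 = 1.5.
The 2 values of 19 occupy positions 5–6 → average rank (5+6)/2 = 5.5.
Control values → pooled ranks: 23→3, 19→5.5, 25→1.5, 20→4
Rank sum = 3 + 5.5 + 1.5 + 4 = 14

14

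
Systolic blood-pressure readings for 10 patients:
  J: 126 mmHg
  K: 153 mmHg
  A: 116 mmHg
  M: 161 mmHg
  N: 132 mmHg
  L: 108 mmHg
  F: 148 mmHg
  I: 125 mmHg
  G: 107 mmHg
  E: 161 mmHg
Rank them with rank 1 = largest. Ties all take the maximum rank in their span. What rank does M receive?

Sorted (descending): 161, 161, 153, 148, 132, 126, 125, 116, 108, 107
The 2 values of 161 occupy positions 1–2 → each gets rank 2.
M has value 161 mmHg → rank 2.

2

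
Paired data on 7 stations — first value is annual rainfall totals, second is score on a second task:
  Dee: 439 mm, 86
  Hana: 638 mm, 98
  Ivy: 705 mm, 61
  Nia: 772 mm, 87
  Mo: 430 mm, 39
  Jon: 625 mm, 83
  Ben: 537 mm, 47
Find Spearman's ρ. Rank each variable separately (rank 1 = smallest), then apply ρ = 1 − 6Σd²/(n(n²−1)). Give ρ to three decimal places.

0.571

Ranks of variable 1: 2, 5, 6, 7, 1, 4, 3
Ranks of variable 2: 5, 7, 3, 6, 1, 4, 2
d = r₁ − r₂: -3, -2, 3, 1, 0, 0, 1
d²: 9, 4, 9, 1, 0, 0, 1; Σd² = 24
ρ = 1 − 6·24/(7·48) = 1 − 144/336 = 0.571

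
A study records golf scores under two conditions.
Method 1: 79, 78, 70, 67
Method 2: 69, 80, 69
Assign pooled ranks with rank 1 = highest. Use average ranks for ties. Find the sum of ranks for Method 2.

Sorted (descending): 80, 79, 78, 70, 69, 69, 67
The 2 values of 69 occupy positions 5–6 → average rank (5+6)/2 = 5.5.
Method 2 values → pooled ranks: 69→5.5, 80→1, 69→5.5
Rank sum = 5.5 + 1 + 5.5 = 12

12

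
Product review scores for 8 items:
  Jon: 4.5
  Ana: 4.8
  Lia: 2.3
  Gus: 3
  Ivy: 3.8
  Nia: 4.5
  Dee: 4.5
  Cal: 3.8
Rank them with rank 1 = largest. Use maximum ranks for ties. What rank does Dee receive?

4

Sorted (descending): 4.8, 4.5, 4.5, 4.5, 3.8, 3.8, 3, 2.3
The 3 values of 4.5 occupy positions 2–4 → each gets rank 4.
The 2 values of 3.8 occupy positions 5–6 → each gets rank 6.
Dee has value 4.5 → rank 4.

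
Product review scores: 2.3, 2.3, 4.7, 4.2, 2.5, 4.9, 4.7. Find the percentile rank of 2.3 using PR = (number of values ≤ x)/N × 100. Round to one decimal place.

N = 7.
Strictly below 2.3: 0. Equal to 2.3: 2.
PR = 2/7 × 100 = 28.6

28.6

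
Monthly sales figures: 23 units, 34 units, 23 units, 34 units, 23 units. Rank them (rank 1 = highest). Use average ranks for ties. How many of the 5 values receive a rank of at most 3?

Sorted (descending): 34, 34, 23, 23, 23
The 2 values of 34 occupy positions 1–2 → average rank (1+2)/2 = 1.5.
The 3 values of 23 occupy positions 3–5 → average rank 4.
Ranks ≤ 3: {1.5, 1.5} → 2 values.

2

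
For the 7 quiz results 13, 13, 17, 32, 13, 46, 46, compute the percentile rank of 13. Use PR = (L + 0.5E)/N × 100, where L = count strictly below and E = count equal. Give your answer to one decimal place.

N = 7.
Strictly below 13: 0. Equal to 13: 3.
PR = (0 + 0.5·3)/7 × 100 = 21.4

21.4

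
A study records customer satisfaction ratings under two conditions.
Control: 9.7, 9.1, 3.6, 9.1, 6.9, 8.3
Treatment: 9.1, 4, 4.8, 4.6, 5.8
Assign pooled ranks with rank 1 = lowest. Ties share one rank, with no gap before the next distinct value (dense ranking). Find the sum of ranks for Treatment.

Sorted (ascending): 3.6, 4, 4.6, 4.8, 5.8, 6.9, 8.3, 9.1, 9.1, 9.1, 9.7
The 3 values of 9.1 share dense rank 8.
Remaining distinct values take the next consecutive integers.
Treatment values → pooled ranks: 9.1→8, 4→2, 4.8→4, 4.6→3, 5.8→5
Rank sum = 8 + 2 + 4 + 3 + 5 = 22

22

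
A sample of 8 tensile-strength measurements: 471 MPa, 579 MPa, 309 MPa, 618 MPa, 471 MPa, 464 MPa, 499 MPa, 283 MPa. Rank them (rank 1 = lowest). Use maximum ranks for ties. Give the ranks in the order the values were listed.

5, 7, 2, 8, 5, 3, 6, 1

Sorted (ascending): 283, 309, 464, 471, 471, 499, 579, 618
The 2 values of 471 occupy positions 4–5 → each gets rank 5.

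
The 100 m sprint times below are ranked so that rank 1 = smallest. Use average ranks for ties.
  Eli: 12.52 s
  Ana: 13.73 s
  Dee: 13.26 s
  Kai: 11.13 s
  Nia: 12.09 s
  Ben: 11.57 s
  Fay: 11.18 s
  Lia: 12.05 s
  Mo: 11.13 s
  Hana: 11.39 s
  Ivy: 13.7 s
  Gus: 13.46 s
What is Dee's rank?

9

Sorted (ascending): 11.13, 11.13, 11.18, 11.39, 11.57, 12.05, 12.09, 12.52, 13.26, 13.46, 13.7, 13.73
The 2 values of 11.13 occupy positions 1–2 → average rank (1+2)/2 = 1.5.
Dee has value 13.26 s → rank 9.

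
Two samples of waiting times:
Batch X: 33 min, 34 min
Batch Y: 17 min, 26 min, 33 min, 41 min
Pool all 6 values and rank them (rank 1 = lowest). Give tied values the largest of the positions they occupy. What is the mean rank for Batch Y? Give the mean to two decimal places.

Sorted (ascending): 17, 26, 33, 33, 34, 41
The 2 values of 33 occupy positions 3–4 → each gets rank 4.
Batch Y values → pooled ranks: 17→1, 26→2, 33→4, 41→6
Mean rank = (1 + 2 + 4 + 6) / 4 = 3.25

3.25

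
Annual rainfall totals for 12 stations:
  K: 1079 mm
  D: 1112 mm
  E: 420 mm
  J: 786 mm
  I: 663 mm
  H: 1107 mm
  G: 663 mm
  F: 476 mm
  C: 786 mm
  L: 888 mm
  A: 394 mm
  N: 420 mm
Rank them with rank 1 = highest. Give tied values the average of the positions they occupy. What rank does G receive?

Sorted (descending): 1112, 1107, 1079, 888, 786, 786, 663, 663, 476, 420, 420, 394
The 2 values of 786 occupy positions 5–6 → average rank (5+6)/2 = 5.5.
The 2 values of 663 occupy positions 7–8 → average rank (7+8)/2 = 7.5.
The 2 values of 420 occupy positions 10–11 → average rank (10+11)/2 = 10.5.
G has value 663 mm → rank 7.5.

7.5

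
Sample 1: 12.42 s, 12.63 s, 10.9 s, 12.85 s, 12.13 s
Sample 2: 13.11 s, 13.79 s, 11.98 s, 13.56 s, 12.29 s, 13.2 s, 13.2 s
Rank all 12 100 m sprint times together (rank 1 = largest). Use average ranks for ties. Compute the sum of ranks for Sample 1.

43

Sorted (descending): 13.79, 13.56, 13.2, 13.2, 13.11, 12.85, 12.63, 12.42, 12.29, 12.13, 11.98, 10.9
The 2 values of 13.2 occupy positions 3–4 → average rank (3+4)/2 = 3.5.
Sample 1 values → pooled ranks: 12.42→8, 12.63→7, 10.9→12, 12.85→6, 12.13→10
Rank sum = 8 + 7 + 12 + 6 + 10 = 43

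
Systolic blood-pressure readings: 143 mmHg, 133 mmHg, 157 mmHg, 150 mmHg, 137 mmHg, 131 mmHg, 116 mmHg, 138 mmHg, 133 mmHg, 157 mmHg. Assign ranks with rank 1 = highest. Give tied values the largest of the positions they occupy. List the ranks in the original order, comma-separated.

4, 8, 2, 3, 6, 9, 10, 5, 8, 2

Sorted (descending): 157, 157, 150, 143, 138, 137, 133, 133, 131, 116
The 2 values of 157 occupy positions 1–2 → each gets rank 2.
The 2 values of 133 occupy positions 7–8 → each gets rank 8.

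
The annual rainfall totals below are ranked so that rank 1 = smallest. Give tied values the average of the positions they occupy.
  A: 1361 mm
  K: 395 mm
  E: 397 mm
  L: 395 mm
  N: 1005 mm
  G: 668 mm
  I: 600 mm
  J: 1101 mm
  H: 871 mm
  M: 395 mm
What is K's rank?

2

Sorted (ascending): 395, 395, 395, 397, 600, 668, 871, 1005, 1101, 1361
The 3 values of 395 occupy positions 1–3 → average rank 2.
K has value 395 mm → rank 2.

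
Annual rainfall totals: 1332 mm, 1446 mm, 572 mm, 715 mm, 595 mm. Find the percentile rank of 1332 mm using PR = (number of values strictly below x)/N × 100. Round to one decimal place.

N = 5.
Strictly below 1332: 3. Equal to 1332: 1.
PR = 3/5 × 100 = 60.0

60.0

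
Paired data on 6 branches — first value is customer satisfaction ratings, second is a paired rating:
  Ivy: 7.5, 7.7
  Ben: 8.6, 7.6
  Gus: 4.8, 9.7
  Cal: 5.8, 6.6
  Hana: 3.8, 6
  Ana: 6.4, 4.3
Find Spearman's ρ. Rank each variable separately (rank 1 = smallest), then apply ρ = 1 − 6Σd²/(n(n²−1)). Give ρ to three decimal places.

Ranks of variable 1: 5, 6, 2, 3, 1, 4
Ranks of variable 2: 5, 4, 6, 3, 2, 1
d = r₁ − r₂: 0, 2, -4, 0, -1, 3
d²: 0, 4, 16, 0, 1, 9; Σd² = 30
ρ = 1 − 6·30/(6·35) = 1 − 180/210 = 0.143

0.143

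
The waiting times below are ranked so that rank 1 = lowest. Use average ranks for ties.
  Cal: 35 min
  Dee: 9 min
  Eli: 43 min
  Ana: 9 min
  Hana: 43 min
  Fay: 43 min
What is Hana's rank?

5

Sorted (ascending): 9, 9, 35, 43, 43, 43
The 2 values of 9 occupy positions 1–2 → average rank (1+2)/2 = 1.5.
The 3 values of 43 occupy positions 4–6 → average rank 5.
Hana has value 43 min → rank 5.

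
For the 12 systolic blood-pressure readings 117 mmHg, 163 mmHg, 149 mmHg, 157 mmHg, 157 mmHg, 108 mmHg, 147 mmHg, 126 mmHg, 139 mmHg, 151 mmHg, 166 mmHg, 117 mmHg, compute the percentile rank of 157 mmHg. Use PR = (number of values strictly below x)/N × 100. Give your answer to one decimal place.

N = 12.
Strictly below 157: 8. Equal to 157: 2.
PR = 8/12 × 100 = 66.7

66.7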